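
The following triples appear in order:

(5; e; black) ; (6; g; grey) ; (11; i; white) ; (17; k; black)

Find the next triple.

(28; m; grey)

First coordinate: each term is the sum of the two before it, so 5, 6, 11, 17 → 28.
Letter — letters move forward 2 places in the alphabet: e, g, i, k → m.
For the shade, repeats black → grey → white: black, grey, white, black → grey.
Putting it together: (28; m; grey).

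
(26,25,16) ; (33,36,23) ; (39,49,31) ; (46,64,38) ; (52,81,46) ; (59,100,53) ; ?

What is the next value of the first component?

First component: alternating steps +7, +6, +7, +6, …, so 26, 33, 39, 46, 52, 59 → 65.

65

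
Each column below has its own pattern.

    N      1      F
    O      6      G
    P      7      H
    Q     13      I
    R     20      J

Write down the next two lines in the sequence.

S  33  K; T  53  L

First letter: N, O, P, Q, R → S → T (letters move forward 1 place in the alphabet).
For the second component, each term is the sum of the two before it: 1, 6, 7, 13, 20 → 33 → 53.
Second letter — letters move forward 1 place in the alphabet: F, G, H, I, J → K → L.
So the next two lines are S  33  K and T  53  L.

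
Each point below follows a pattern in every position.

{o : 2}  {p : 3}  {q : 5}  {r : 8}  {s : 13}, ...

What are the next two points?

Letter: o, p, q, r, s → t → u (letters move forward 1 place in the alphabet).
Second coordinate: 2, 3, 5, 8, 13 → 21 → 34 (each term is the sum of the two before it).
Putting the parts together: {t : 21} and then {u : 34}.

{t : 21}, {u : 34}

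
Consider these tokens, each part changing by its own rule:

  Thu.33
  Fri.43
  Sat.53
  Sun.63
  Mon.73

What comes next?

Tue.83

Day: Thu, Fri, Sat, Sun, Mon → Tue (runs through the weekdays Mon→Sun).
For the second component, +10 each step: 33, 43, 53, 63, 73 → 83.
So the next token is Tue.83.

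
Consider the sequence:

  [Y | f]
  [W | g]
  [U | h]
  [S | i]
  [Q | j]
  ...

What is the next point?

First letter: letters move back 2 places in the alphabet, so Y, W, U, S, Q → O.
Second letter: letters move forward 1 place in the alphabet; f, g, h, i, j → k.
Putting it together: [O | k].

[O | k]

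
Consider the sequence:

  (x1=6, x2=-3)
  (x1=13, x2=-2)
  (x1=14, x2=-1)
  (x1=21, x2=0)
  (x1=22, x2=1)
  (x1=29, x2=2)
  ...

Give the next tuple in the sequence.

(x1=30, x2=3)

X1: alternating steps +7, +1, +7, +1, …; 6, 13, 14, 21, 22, 29 → 30.
X2: +1 each step, so -3, -2, -1, 0, 1, 2 → 3.
Combining the parts gives (x1=30, x2=3).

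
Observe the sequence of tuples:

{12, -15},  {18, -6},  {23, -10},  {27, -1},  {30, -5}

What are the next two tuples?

First component — differences are 6, 5, 4, … (decreasing by 1 each time): 12, 18, 23, 27, 30 → 32 → 33.
Second component: alternating steps +9, −4, +9, −4, …, so -15, -6, -10, -1, -5 → 4 → 0.
Putting the parts together: {32, 4} and then {33, 0}.

{32, 4}, {33, 0}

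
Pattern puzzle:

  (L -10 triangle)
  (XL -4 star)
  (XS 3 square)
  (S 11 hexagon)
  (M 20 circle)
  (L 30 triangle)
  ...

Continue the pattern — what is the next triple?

Size: L, XL, XS, S, M, L → XL (repeats L → XL → XS → S → M).
Second coordinate: -10, -4, 3, 11, 20, 30 → 41 (differences are 6, 7, 8, … (increasing by 1 each time)).
Shape goes triangle, star, square, hexagon, circle, triangle → star (repeats triangle → star → square → hexagon → circle).
Putting it together: (XL 41 star).

(XL 41 star)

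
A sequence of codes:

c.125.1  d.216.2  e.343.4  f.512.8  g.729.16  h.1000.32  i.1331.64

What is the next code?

j.1728.128

Letter goes c, d, e, f, g, h, i → j (letters move forward 1 place in the alphabet).
Second component: perfect cubes: 5³, 6³, 7³, …, so 125, 216, 343, 512, 729, 1000, 1331 → 1728.
Third component: 1, 2, 4, 8, 16, 32, 64 → 128 (×2 each step).
So the next code is j.1728.128.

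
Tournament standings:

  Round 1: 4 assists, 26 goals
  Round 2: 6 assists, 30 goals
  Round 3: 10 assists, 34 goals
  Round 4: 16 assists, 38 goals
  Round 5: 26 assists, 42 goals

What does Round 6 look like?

42 assists, 46 goals

For the assists, each term is the sum of the two before it: 4, 6, 10, 16, 26 → 42.
Goals goes 26, 30, 34, 38, 42 → 46 (+4 each step).
Combining the parts gives 42 assists, 46 goals.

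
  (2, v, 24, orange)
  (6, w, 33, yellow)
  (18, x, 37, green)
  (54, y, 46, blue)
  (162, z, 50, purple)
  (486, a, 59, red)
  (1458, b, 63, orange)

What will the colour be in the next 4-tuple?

For the first slot, ×3 each step: 2, 6, 18, 54, 162, 486, 1458 → 4374.
Letter — letters move forward 1 place in the alphabet, wrapping Z→A: v, w, x, y, z, a, b → c.
Third slot: 24, 33, 37, 46, 50, 59, 63 → 72 (alternating steps +9, +4, +9, +4, …).
For the colour, repeats orange → yellow → green → blue → purple → red: orange, yellow, green, blue, purple, red, orange → yellow.

yellow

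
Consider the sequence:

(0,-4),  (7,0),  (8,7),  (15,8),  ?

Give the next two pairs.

(16,15), (23,16)

First component — alternating steps +7, +1, +7, +1, …: 0, 7, 8, 15 → 16 → 23.
For the second component, always the previous value of the first component: -4, 0, 7, 8 → 15 → 16.
Putting the parts together: (16,15) and then (23,16).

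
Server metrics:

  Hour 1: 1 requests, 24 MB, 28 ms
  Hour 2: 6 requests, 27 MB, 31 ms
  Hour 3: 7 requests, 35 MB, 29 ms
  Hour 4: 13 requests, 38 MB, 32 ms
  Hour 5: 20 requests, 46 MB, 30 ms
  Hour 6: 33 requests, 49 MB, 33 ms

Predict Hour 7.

53 requests, 57 MB, 31 ms

For the requests, each term is the sum of the two before it: 1, 6, 7, 13, 20, 33 → 53.
MB: 24, 27, 35, 38, 46, 49 → 57 (alternating steps +3, +8, +3, +8, …).
Ms — alternating steps +3, −2, +3, −2, …: 28, 31, 29, 32, 30, 33 → 31.
So the next record is 53 requests, 57 MB, 31 ms.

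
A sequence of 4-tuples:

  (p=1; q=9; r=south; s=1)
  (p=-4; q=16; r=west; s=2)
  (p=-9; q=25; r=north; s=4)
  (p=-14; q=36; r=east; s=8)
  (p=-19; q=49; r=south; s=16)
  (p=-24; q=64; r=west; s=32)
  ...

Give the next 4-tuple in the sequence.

(p=-29; q=81; r=north; s=64)

P goes 1, -4, -9, -14, -19, -24 → -29 (−5 each step).
Q goes 9, 16, 25, 36, 49, 64 → 81 (perfect squares: 3², 4², 5², …).
R: repeats south → west → north → east; south, west, north, east, south, west → north.
S — ×2 each step: 1, 2, 4, 8, 16, 32 → 64.
Putting it together: (p=-29; q=81; r=north; s=64).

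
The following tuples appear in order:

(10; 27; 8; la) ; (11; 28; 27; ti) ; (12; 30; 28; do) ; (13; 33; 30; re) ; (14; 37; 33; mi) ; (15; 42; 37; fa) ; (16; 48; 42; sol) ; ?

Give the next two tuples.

First slot goes 10, 11, 12, 13, 14, 15, 16 → 17 → 18 (+1 each step).
For the second slot, differences are 1, 2, 3, … (increasing by 1 each time): 27, 28, 30, 33, 37, 42, 48 → 55 → 63.
Third slot goes 8, 27, 28, 30, 33, 37, 42 → 48 → 55 (always the previous value of the second slot).
For the note, runs through the solfège scale do→ti: la, ti, do, re, mi, fa, sol → la → ti.
Putting the parts together: (17; 55; 48; la) and then (18; 63; 55; ti).

(17; 55; 48; la), (18; 63; 55; ti)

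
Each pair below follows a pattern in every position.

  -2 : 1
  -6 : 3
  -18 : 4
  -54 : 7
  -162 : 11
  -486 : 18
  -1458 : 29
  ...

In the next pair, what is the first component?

First component: ×3 each step; -2, -6, -18, -54, -162, -486, -1458 → -4374.

-4374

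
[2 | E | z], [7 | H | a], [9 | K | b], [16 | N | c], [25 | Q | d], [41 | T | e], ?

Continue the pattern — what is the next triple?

First component: each term is the sum of the two before it, so 2, 7, 9, 16, 25, 41 → 66.
First letter: E, H, K, N, Q, T → W (letters move forward 3 places in the alphabet).
Second letter: letters move forward 1 place in the alphabet, wrapping Z→A; z, a, b, c, d, e → f.
So the next triple is [66 | W | f].

[66 | W | f]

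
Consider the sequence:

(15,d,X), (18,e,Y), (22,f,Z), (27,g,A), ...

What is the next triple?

(33,h,B)

First part goes 15, 18, 22, 27 → 33 (differences are 3, 4, 5, … (increasing by 1 each time)).
First letter: d, e, f, g → h (letters move forward 1 place in the alphabet).
Second letter: X, Y, Z, A → B (letters move forward 1 place in the alphabet, wrapping Z→A).
Combining the parts gives (33,h,B).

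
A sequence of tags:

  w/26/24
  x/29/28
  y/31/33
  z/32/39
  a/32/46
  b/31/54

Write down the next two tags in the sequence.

Letter: w, x, y, z, a, b → c → d (letters move forward 1 place in the alphabet, wrapping Z→A).
Second component goes 26, 29, 31, 32, 32, 31 → 29 → 26 (differences are 3, 2, 1, … (decreasing by 1 each time)).
Third component: 24, 28, 33, 39, 46, 54 → 63 → 73 (differences are 4, 5, 6, … (increasing by 1 each time)).
So the next two tags are c/29/63 and d/26/73.

c/29/63, d/26/73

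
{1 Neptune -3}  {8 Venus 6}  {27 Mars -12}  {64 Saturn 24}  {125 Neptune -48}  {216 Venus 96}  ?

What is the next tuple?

{343 Mars -192}

First coordinate: perfect cubes: 1³, 2³, 3³, …; 1, 8, 27, 64, 125, 216 → 343.
Planet: repeats Neptune → Venus → Mars → Saturn; Neptune, Venus, Mars, Saturn, Neptune, Venus → Mars.
Third coordinate: -3, 6, -12, 24, -48, 96 → -192 (×(-2) each step).
So the next tuple is {343 Mars -192}.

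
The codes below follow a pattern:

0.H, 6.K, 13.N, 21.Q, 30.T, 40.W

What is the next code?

51.Z

First component: differences are 6, 7, 8, … (increasing by 1 each time), so 0, 6, 13, 21, 30, 40 → 51.
Letter: H, K, N, Q, T, W → Z (letters move forward 3 places in the alphabet).
Combining the parts gives 51.Z.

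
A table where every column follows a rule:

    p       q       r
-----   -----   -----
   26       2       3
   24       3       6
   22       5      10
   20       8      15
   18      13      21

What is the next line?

16  21  28

Column p: −2 each step; 26, 24, 22, 20, 18 → 16.
Column q: 2, 3, 5, 8, 13 → 21 (each term is the sum of the two before it).
Column r goes 3, 6, 10, 15, 21 → 28 (differences are 3, 4, 5, … (increasing by 1 each time)).
Putting it together: 16  21  28.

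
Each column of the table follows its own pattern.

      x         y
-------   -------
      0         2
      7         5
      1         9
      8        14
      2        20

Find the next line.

Column x — alternating steps +7, −6, +7, −6, …: 0, 7, 1, 8, 2 → 9.
For the column y, differences are 3, 4, 5, … (increasing by 1 each time): 2, 5, 9, 14, 20 → 27.
Putting it together: 9  27.

9  27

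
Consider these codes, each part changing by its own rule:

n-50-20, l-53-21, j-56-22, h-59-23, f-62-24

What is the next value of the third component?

25

Third component — +1 each step: 20, 21, 22, 23, 24 → 25.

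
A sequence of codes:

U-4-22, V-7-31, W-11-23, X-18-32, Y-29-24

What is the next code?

Z-47-33

Letter: letters move forward 1 place in the alphabet, so U, V, W, X, Y → Z.
Second component: each term is the sum of the two before it, so 4, 7, 11, 18, 29 → 47.
Third component: 22, 31, 23, 32, 24 → 33 (alternating steps +9, −8, +9, −8, …).
So the next code is Z-47-33.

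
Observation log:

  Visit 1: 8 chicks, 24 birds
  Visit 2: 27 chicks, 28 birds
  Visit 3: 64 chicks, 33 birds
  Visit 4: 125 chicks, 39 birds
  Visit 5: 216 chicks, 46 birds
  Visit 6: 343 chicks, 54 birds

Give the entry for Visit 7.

Chicks — perfect cubes: 2³, 3³, 4³, …: 8, 27, 64, 125, 216, 343 → 512.
Birds — differences are 4, 5, 6, … (increasing by 1 each time): 24, 28, 33, 39, 46, 54 → 63.
Combining the parts gives 512 chicks, 63 birds.

512 chicks, 63 birds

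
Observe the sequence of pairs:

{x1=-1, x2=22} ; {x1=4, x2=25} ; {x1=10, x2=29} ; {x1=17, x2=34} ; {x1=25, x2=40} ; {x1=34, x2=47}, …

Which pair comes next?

{x1=44, x2=55}

X1 goes -1, 4, 10, 17, 25, 34 → 44 (differences are 5, 6, 7, … (increasing by 1 each time)).
X2: differences are 3, 4, 5, … (increasing by 1 each time), so 22, 25, 29, 34, 40, 47 → 55.
Putting it together: {x1=44, x2=55}.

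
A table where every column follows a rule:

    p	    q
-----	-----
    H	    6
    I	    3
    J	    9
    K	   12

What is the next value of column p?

L

Column p: letters move forward 1 place in the alphabet, so H, I, J, K → L.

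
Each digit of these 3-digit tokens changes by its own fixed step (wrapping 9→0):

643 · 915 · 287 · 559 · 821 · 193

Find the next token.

First digit — +3 each step, mod 10: 6, 9, 2, 5, 8, 1 → 4.
Second digit: −3 each step, mod 10, so 4, 1, 8, 5, 2, 9 → 6.
Third digit: 3, 5, 7, 9, 1, 3 → 5 (+2 each step, mod 10).
Combining the parts gives 465.

465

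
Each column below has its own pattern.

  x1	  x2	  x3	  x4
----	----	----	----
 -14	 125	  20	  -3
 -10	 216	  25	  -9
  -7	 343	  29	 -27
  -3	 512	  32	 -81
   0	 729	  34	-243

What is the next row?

Column x1: alternating steps +4, +3, +4, +3, …; -14, -10, -7, -3, 0 → 4.
Column x2: 125, 216, 343, 512, 729 → 1000 (perfect cubes: 5³, 6³, 7³, …).
Column x3: 20, 25, 29, 32, 34 → 35 (differences are 5, 4, 3, … (decreasing by 1 each time)).
Column x4: ×3 each step, so -3, -9, -27, -81, -243 → -729.
So the next row is 4  1000  35  -729.

4  1000  35  -729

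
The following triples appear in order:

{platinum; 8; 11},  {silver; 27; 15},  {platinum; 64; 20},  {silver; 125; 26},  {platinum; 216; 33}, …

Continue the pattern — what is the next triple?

For the metal, alternates platinum ↔ silver: platinum, silver, platinum, silver, platinum → silver.
Second entry — perfect cubes: 2³, 3³, 4³, …: 8, 27, 64, 125, 216 → 343.
Third entry: differences are 4, 5, 6, … (increasing by 1 each time), so 11, 15, 20, 26, 33 → 41.
Putting it together: {silver; 343; 41}.

{silver; 343; 41}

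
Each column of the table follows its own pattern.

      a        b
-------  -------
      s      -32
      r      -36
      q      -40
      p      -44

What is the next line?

Column a goes s, r, q, p → o (letters move back 1 place in the alphabet).
Column b: −4 each step; -32, -36, -40, -44 → -48.
So the next line is o  -48.

o  -48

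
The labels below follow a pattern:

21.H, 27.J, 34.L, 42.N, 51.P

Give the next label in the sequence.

61.R

First component goes 21, 27, 34, 42, 51 → 61 (differences are 6, 7, 8, … (increasing by 1 each time)).
Letter goes H, J, L, N, P → R (letters move forward 2 places in the alphabet).
Combining the parts gives 61.R.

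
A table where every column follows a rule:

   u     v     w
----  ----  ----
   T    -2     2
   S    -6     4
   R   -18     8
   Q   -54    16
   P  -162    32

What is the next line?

Column u: letters move back 1 place in the alphabet; T, S, R, Q, P → O.
For the column v, ×3 each step: -2, -6, -18, -54, -162 → -486.
Column w: ×2 each step; 2, 4, 8, 16, 32 → 64.
Putting it together: O  -486  64.

O  -486  64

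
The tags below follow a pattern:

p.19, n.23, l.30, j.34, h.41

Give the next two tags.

Letter: letters move back 2 places in the alphabet, so p, n, l, j, h → f → d.
For the second component, alternating steps +4, +7, +4, +7, …: 19, 23, 30, 34, 41 → 45 → 52.
Putting the parts together: f.45 and then d.52.

f.45, d.52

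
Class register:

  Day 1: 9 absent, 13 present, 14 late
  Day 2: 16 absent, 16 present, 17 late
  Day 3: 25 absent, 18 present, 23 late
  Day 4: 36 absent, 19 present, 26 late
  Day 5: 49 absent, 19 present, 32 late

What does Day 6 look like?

Absent goes 9, 16, 25, 36, 49 → 64 (perfect squares: 3², 4², 5², …).
For the present, differences are 3, 2, 1, … (decreasing by 1 each time): 13, 16, 18, 19, 19 → 18.
Late: alternating steps +3, +6, +3, +6, …; 14, 17, 23, 26, 32 → 35.
Combining the parts gives 64 absent, 18 present, 35 late.

64 absent, 18 present, 35 late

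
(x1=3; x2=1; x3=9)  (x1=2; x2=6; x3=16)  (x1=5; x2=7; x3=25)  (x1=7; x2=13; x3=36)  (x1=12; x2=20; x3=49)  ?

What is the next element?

(x1=19; x2=33; x3=64)

X1 — each term is the sum of the two before it: 3, 2, 5, 7, 12 → 19.
X2: each term is the sum of the two before it; 1, 6, 7, 13, 20 → 33.
X3 goes 9, 16, 25, 36, 49 → 64 (perfect squares: 3², 4², 5², …).
Combining the parts gives (x1=19; x2=33; x3=64).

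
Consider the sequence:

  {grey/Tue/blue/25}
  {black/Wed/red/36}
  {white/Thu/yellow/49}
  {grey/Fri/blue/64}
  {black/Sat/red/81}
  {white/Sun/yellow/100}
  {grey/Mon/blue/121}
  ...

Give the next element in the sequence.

{black/Tue/red/144}

Shade: grey, black, white, grey, black, white, grey → black (repeats grey → black → white).
Day: runs through the weekdays Mon→Sun, so Tue, Wed, Thu, Fri, Sat, Sun, Mon → Tue.
Colour: repeats blue → red → yellow; blue, red, yellow, blue, red, yellow, blue → red.
Fourth value — perfect squares: 5², 6², 7², …: 25, 36, 49, 64, 81, 100, 121 → 144.
Putting it together: {black/Tue/red/144}.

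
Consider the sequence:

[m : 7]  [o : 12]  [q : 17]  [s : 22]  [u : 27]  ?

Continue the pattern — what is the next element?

Letter: letters move forward 2 places in the alphabet; m, o, q, s, u → w.
Second entry — +5 each step: 7, 12, 17, 22, 27 → 32.
Combining the parts gives [w : 32].

[w : 32]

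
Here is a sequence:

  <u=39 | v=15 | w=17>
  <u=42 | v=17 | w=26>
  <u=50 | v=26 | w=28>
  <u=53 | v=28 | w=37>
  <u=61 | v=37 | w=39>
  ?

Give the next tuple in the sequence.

For the u, alternating steps +3, +8, +3, +8, …: 39, 42, 50, 53, 61 → 64.
V: 15, 17, 26, 28, 37 → 39 (alternating steps +2, +9, +2, +9, …).
W: alternating steps +9, +2, +9, +2, …, so 17, 26, 28, 37, 39 → 48.
Combining the parts gives <u=64 | v=39 | w=48>.

<u=64 | v=39 | w=48>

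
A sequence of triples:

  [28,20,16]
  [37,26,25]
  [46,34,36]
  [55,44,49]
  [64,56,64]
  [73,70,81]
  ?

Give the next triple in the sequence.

For the first coordinate, +9 each step: 28, 37, 46, 55, 64, 73 → 82.
Second coordinate — differences are 6, 8, 10, … (increasing by 2 each time): 20, 26, 34, 44, 56, 70 → 86.
Third coordinate — perfect squares: 4², 5², 6², …: 16, 25, 36, 49, 64, 81 → 100.
Combining the parts gives [82,86,100].

[82,86,100]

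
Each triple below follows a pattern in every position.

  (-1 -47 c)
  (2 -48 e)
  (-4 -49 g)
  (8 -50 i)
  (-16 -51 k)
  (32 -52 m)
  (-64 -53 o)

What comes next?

First entry: ×(-2) each step; -1, 2, -4, 8, -16, 32, -64 → 128.
Second entry goes -47, -48, -49, -50, -51, -52, -53 → -54 (−1 each step).
For the letter, letters move forward 2 places in the alphabet: c, e, g, i, k, m, o → q.
So the next triple is (128 -54 q).

(128 -54 q)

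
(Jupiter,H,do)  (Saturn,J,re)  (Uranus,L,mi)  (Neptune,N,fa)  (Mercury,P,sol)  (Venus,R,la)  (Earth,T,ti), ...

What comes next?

Planet goes Jupiter, Saturn, Uranus, Neptune, Mercury, Venus, Earth → Mars (runs through the planets Mercury→Neptune).
Letter: H, J, L, N, P, R, T → V (letters move forward 2 places in the alphabet).
Note — runs through the solfège scale do→ti: do, re, mi, fa, sol, la, ti → do.
Putting it together: (Mars,V,do).

(Mars,V,do)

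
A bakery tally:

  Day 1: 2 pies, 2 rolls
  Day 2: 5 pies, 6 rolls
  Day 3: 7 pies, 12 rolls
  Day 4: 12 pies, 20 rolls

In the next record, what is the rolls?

Pies: each term is the sum of the two before it; 2, 5, 7, 12 → 19.
For the rolls, differences are 4, 6, 8, … (increasing by 2 each time): 2, 6, 12, 20 → 30.

30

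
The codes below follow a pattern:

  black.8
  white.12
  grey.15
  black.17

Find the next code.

white.18

Shade: repeats black → white → grey, so black, white, grey, black → white.
For the second component, differences are 4, 3, 2, … (decreasing by 1 each time): 8, 12, 15, 17 → 18.
Combining the parts gives white.18.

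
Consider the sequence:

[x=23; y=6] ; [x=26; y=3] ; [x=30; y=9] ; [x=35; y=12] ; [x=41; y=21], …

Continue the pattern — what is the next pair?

[x=48; y=33]

X — differences are 3, 4, 5, … (increasing by 1 each time): 23, 26, 30, 35, 41 → 48.
Y: 6, 3, 9, 12, 21 → 33 (each term is the sum of the two before it).
Combining the parts gives [x=48; y=33].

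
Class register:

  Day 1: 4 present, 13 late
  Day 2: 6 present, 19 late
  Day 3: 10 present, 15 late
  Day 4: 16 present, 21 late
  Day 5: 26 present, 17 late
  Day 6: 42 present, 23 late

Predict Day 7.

For the present, each term is the sum of the two before it: 4, 6, 10, 16, 26, 42 → 68.
For the late, alternating steps +6, −4, +6, −4, …: 13, 19, 15, 21, 17, 23 → 19.
Combining the parts gives 68 present, 19 late.

68 present, 19 late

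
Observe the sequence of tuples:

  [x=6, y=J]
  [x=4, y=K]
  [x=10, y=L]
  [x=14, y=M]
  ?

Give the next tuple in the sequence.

[x=24, y=N]

X goes 6, 4, 10, 14 → 24 (each term is the sum of the two before it).
For the y, letters move forward 1 place in the alphabet: J, K, L, M → N.
Putting it together: [x=24, y=N].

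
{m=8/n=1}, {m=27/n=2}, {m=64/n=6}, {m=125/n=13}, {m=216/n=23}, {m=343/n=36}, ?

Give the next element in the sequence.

M: perfect cubes: 2³, 3³, 4³, …; 8, 27, 64, 125, 216, 343 → 512.
N: differences are 1, 4, 7, … (increasing by 3 each time), so 1, 2, 6, 13, 23, 36 → 52.
So the next element is {m=512/n=52}.

{m=512/n=52}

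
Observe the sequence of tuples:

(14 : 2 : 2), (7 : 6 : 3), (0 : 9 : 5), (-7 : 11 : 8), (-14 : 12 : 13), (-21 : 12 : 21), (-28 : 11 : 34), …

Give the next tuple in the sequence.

(-35 : 9 : 55)

First entry goes 14, 7, 0, -7, -14, -21, -28 → -35 (−7 each step).
Second entry goes 2, 6, 9, 11, 12, 12, 11 → 9 (differences are 4, 3, 2, … (decreasing by 1 each time)).
For the third entry, each term is the sum of the two before it: 2, 3, 5, 8, 13, 21, 34 → 55.
Putting it together: (-35 : 9 : 55).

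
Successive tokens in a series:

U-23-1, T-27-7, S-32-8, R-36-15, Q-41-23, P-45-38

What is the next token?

Letter: letters move back 1 place in the alphabet; U, T, S, R, Q, P → O.
Second component: alternating steps +4, +5, +4, +5, …; 23, 27, 32, 36, 41, 45 → 50.
Third component: each term is the sum of the two before it, so 1, 7, 8, 15, 23, 38 → 61.
Putting it together: O-50-61.

O-50-61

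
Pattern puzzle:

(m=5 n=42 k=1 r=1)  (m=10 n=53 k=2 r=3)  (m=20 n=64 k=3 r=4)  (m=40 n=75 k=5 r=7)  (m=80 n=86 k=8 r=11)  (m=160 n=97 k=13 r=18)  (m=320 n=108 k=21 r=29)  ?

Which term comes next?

(m=640 n=119 k=34 r=47)

M: ×2 each step; 5, 10, 20, 40, 80, 160, 320 → 640.
For the n, +11 each step: 42, 53, 64, 75, 86, 97, 108 → 119.
K goes 1, 2, 3, 5, 8, 13, 21 → 34 (each term is the sum of the two before it).
For the r, each term is the sum of the two before it: 1, 3, 4, 7, 11, 18, 29 → 47.
So the next term is (m=640 n=119 k=34 r=47).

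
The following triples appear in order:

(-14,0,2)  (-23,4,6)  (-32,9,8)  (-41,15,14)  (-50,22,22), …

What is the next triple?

First coordinate: −9 each step; -14, -23, -32, -41, -50 → -59.
Second coordinate: 0, 4, 9, 15, 22 → 30 (differences are 4, 5, 6, … (increasing by 1 each time)).
For the third coordinate, each term is the sum of the two before it: 2, 6, 8, 14, 22 → 36.
Combining the parts gives (-59,30,36).

(-59,30,36)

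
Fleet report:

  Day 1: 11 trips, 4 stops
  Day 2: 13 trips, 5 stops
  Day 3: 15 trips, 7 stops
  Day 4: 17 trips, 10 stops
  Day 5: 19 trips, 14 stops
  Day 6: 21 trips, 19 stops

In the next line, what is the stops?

25

Trips goes 11, 13, 15, 17, 19, 21 → 23 (+2 each step).
Stops goes 4, 5, 7, 10, 14, 19 → 25 (differences are 1, 2, 3, … (increasing by 1 each time)).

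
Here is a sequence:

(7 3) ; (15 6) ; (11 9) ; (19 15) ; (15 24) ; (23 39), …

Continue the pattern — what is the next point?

For the first component, alternating steps +8, −4, +8, −4, …: 7, 15, 11, 19, 15, 23 → 19.
For the second component, each term is the sum of the two before it: 3, 6, 9, 15, 24, 39 → 63.
So the next point is (19 63).

(19 63)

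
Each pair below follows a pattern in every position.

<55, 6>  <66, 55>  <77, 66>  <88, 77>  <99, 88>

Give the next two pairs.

For the first value, +11 each step: 55, 66, 77, 88, 99 → 110 → 121.
For the second value, always the previous value of the first value: 6, 55, 66, 77, 88 → 99 → 110.
Putting the parts together: <110, 99> and then <121, 110>.

<110, 99>, <121, 110>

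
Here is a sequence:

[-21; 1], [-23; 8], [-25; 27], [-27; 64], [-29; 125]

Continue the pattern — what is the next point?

First value: -21, -23, -25, -27, -29 → -31 (−2 each step).
Second value goes 1, 8, 27, 64, 125 → 216 (perfect cubes: 1³, 2³, 3³, …).
So the next point is [-31; 216].

[-31; 216]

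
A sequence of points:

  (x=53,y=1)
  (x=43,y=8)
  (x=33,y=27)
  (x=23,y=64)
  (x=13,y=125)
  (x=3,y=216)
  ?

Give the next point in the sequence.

(x=-7,y=343)

X: −10 each step, so 53, 43, 33, 23, 13, 3 → -7.
Y: perfect cubes: 1³, 2³, 3³, …; 1, 8, 27, 64, 125, 216 → 343.
Combining the parts gives (x=-7,y=343).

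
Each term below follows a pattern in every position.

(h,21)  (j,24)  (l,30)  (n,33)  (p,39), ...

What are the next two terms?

Letter: h, j, l, n, p → r → t (letters move forward 2 places in the alphabet).
Second coordinate: 21, 24, 30, 33, 39 → 42 → 48 (alternating steps +3, +6, +3, +6, …).
Putting the parts together: (r,42) and then (t,48).

(r,42), (t,48)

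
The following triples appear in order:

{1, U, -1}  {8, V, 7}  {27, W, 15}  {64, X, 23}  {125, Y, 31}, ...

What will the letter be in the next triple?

Letter: letters move forward 1 place in the alphabet, so U, V, W, X, Y → Z.

Z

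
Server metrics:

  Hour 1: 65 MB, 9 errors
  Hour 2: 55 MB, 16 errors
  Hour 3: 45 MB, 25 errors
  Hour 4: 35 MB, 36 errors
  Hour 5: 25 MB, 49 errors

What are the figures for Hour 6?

For the MB, −10 each step: 65, 55, 45, 35, 25 → 15.
For the errors, perfect squares: 3², 4², 5², …: 9, 16, 25, 36, 49 → 64.
Putting it together: 15 MB, 64 errors.

15 MB, 64 errors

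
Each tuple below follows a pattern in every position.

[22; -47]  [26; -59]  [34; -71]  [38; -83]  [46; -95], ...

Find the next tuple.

[50; -107]

First slot: alternating steps +4, +8, +4, +8, …, so 22, 26, 34, 38, 46 → 50.
Second slot — −12 each step: -47, -59, -71, -83, -95 → -107.
Putting it together: [50; -107].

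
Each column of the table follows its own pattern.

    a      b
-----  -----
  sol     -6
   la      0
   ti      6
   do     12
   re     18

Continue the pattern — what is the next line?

mi  24

Column a: runs through the solfège scale do→ti; sol, la, ti, do, re → mi.
Column b: +6 each step; -6, 0, 6, 12, 18 → 24.
So the next line is mi  24.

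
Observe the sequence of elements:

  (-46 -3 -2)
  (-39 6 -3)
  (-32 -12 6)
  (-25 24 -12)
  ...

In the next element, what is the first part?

First part goes -46, -39, -32, -25 → -18 (+7 each step).

-18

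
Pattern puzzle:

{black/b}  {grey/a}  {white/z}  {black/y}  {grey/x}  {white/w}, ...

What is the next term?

Shade goes black, grey, white, black, grey, white → black (repeats black → grey → white).
Letter goes b, a, z, y, x, w → v (letters move back 1 place in the alphabet, wrapping A→Z).
So the next term is {black/v}.

{black/v}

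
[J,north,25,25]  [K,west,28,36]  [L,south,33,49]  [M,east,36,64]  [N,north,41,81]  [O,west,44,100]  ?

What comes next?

Letter: letters move forward 1 place in the alphabet; J, K, L, M, N, O → P.
Direction: repeats north → west → south → east, so north, west, south, east, north, west → south.
Third part goes 25, 28, 33, 36, 41, 44 → 49 (alternating steps +3, +5, +3, +5, …).
Fourth part: perfect squares: 5², 6², 7², …, so 25, 36, 49, 64, 81, 100 → 121.
Putting it together: [P,south,49,121].

[P,south,49,121]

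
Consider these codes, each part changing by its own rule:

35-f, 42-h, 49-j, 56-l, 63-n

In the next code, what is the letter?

Letter: letters move forward 2 places in the alphabet, so f, h, j, l, n → p.

p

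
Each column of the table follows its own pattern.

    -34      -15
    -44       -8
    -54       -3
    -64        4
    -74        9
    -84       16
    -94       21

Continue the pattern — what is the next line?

-104  28

First component — −10 each step: -34, -44, -54, -64, -74, -84, -94 → -104.
Second component — alternating steps +7, +5, +7, +5, …: -15, -8, -3, 4, 9, 16, 21 → 28.
Putting it together: -104  28.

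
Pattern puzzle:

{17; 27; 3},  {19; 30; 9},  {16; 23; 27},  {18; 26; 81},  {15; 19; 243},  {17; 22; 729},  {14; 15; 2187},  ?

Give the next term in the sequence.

First coordinate — alternating steps +2, −3, +2, −3, …: 17, 19, 16, 18, 15, 17, 14 → 16.
For the second coordinate, alternating steps +3, −7, +3, −7, …: 27, 30, 23, 26, 19, 22, 15 → 18.
For the third coordinate, ×3 each step: 3, 9, 27, 81, 243, 729, 2187 → 6561.
So the next term is {16; 18; 6561}.

{16; 18; 6561}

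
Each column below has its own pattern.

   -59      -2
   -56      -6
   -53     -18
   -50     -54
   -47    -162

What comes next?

-44  -486

First component: +3 each step, so -59, -56, -53, -50, -47 → -44.
For the second component, ×3 each step: -2, -6, -18, -54, -162 → -486.
Putting it together: -44  -486.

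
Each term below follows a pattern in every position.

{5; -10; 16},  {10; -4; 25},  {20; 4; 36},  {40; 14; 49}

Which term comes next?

First slot: ×2 each step; 5, 10, 20, 40 → 80.
For the second slot, differences are 6, 8, 10, … (increasing by 2 each time): -10, -4, 4, 14 → 26.
For the third slot, perfect squares: 4², 5², 6², …: 16, 25, 36, 49 → 64.
Putting it together: {80; 26; 64}.

{80; 26; 64}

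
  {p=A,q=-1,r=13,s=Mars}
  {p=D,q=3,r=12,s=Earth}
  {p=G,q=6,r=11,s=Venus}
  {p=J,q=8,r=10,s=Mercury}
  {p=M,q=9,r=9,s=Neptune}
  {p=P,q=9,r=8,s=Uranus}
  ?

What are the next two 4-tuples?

For the p, letters move forward 3 places in the alphabet: A, D, G, J, M, P → S → V.
For the q, differences are 4, 3, 2, … (decreasing by 1 each time): -1, 3, 6, 8, 9, 9 → 8 → 6.
For the r, −1 each step: 13, 12, 11, 10, 9, 8 → 7 → 6.
For the s, runs backward through the planets Mercury→Neptune: Mars, Earth, Venus, Mercury, Neptune, Uranus → Saturn → Jupiter.
Putting the parts together: {p=S,q=8,r=7,s=Saturn} and then {p=V,q=6,r=6,s=Jupiter}.

{p=S,q=8,r=7,s=Saturn}, {p=V,q=6,r=6,s=Jupiter}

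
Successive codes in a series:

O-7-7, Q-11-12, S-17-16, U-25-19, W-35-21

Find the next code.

Y-47-22

Letter: O, Q, S, U, W → Y (letters move forward 2 places in the alphabet).
Second component — differences are 4, 6, 8, … (increasing by 2 each time): 7, 11, 17, 25, 35 → 47.
For the third component, differences are 5, 4, 3, … (decreasing by 1 each time): 7, 12, 16, 19, 21 → 22.
Putting it together: Y-47-22.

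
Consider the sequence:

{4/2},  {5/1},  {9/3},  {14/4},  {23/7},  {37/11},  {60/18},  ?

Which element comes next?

First coordinate: each term is the sum of the two before it; 4, 5, 9, 14, 23, 37, 60 → 97.
Second coordinate — each term is the sum of the two before it: 2, 1, 3, 4, 7, 11, 18 → 29.
Combining the parts gives {97/29}.

{97/29}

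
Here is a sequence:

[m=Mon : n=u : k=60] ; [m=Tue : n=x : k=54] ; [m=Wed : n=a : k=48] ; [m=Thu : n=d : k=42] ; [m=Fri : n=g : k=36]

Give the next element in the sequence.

[m=Sat : n=j : k=30]

For the m, runs through the weekdays Mon→Sun: Mon, Tue, Wed, Thu, Fri → Sat.
N — letters move forward 3 places in the alphabet, wrapping Z→A: u, x, a, d, g → j.
K: −6 each step, so 60, 54, 48, 42, 36 → 30.
Putting it together: [m=Sat : n=j : k=30].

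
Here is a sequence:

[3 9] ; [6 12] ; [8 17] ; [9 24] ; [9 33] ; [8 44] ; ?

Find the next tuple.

First slot: differences are 3, 2, 1, … (decreasing by 1 each time); 3, 6, 8, 9, 9, 8 → 6.
Second slot: differences are 3, 5, 7, … (increasing by 2 each time), so 9, 12, 17, 24, 33, 44 → 57.
Combining the parts gives [6 57].

[6 57]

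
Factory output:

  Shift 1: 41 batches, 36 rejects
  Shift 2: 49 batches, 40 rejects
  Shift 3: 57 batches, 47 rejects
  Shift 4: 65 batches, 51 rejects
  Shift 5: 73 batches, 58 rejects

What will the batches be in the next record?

Batches: 41, 49, 57, 65, 73 → 81 (+8 each step).

81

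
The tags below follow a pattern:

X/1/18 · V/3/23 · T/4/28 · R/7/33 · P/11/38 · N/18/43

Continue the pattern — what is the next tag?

Letter: letters move back 2 places in the alphabet; X, V, T, R, P, N → L.
Second component goes 1, 3, 4, 7, 11, 18 → 29 (each term is the sum of the two before it).
Third component goes 18, 23, 28, 33, 38, 43 → 48 (+5 each step).
So the next tag is L/29/48.

L/29/48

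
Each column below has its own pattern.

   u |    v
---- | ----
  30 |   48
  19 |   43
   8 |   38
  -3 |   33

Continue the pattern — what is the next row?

-14  28

Column u: 30, 19, 8, -3 → -14 (−11 each step).
Column v: 48, 43, 38, 33 → 28 (−5 each step).
So the next row is -14  28.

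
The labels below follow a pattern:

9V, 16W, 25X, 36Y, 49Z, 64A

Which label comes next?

First component — perfect squares: 3², 4², 5², …: 9, 16, 25, 36, 49, 64 → 81.
Letter goes V, W, X, Y, Z, A → B (letters move forward 1 place in the alphabet, wrapping Z→A).
So the next label is 81B.

81B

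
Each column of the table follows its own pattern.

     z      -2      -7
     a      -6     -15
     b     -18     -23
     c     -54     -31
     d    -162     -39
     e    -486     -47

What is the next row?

Letter: letters move forward 1 place in the alphabet, wrapping Z→A, so z, a, b, c, d, e → f.
Second component — ×3 each step: -2, -6, -18, -54, -162, -486 → -1458.
Third component — −8 each step: -7, -15, -23, -31, -39, -47 → -55.
So the next row is f  -1458  -55.

f  -1458  -55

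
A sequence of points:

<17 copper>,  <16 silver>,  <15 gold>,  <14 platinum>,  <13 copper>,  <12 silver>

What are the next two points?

For the first slot, −1 each step: 17, 16, 15, 14, 13, 12 → 11 → 10.
Metal: repeats copper → silver → gold → platinum, so copper, silver, gold, platinum, copper, silver → gold → platinum.
So the next two points are <11 gold> and <10 platinum>.

<11 gold>, <10 platinum>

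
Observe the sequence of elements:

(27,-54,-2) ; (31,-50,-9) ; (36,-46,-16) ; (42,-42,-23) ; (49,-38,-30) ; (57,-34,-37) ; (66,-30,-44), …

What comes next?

First coordinate: differences are 4, 5, 6, … (increasing by 1 each time); 27, 31, 36, 42, 49, 57, 66 → 76.
Second coordinate: -54, -50, -46, -42, -38, -34, -30 → -26 (+4 each step).
For the third coordinate, −7 each step: -2, -9, -16, -23, -30, -37, -44 → -51.
Combining the parts gives (76,-26,-51).

(76,-26,-51)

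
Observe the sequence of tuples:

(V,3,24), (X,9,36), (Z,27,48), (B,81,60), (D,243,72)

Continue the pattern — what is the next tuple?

(F,729,84)

Letter: letters move forward 2 places in the alphabet, wrapping Z→A; V, X, Z, B, D → F.
Second value: ×3 each step; 3, 9, 27, 81, 243 → 729.
Third value: 24, 36, 48, 60, 72 → 84 (+12 each step).
So the next tuple is (F,729,84).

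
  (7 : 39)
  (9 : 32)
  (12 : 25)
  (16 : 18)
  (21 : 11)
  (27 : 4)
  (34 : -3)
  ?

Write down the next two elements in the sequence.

First component: 7, 9, 12, 16, 21, 27, 34 → 42 → 51 (differences are 2, 3, 4, … (increasing by 1 each time)).
For the second component, −7 each step: 39, 32, 25, 18, 11, 4, -3 → -10 → -17.
So the next two elements are (42 : -10) and (51 : -17).

(42 : -10), (51 : -17)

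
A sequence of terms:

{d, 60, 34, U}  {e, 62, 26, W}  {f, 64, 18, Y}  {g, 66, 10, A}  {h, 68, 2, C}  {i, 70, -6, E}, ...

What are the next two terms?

First letter goes d, e, f, g, h, i → j → k (letters move forward 1 place in the alphabet).
Second part: 60, 62, 64, 66, 68, 70 → 72 → 74 (+2 each step).
Third part: −8 each step; 34, 26, 18, 10, 2, -6 → -14 → -22.
Second letter — letters move forward 2 places in the alphabet, wrapping Z→A: U, W, Y, A, C, E → G → I.
Putting the parts together: {j, 72, -14, G} and then {k, 74, -22, I}.

{j, 72, -14, G}, {k, 74, -22, I}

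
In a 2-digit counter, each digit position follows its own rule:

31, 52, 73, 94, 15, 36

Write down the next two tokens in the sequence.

First digit goes 3, 5, 7, 9, 1, 3 → 5 → 7 (+2 each step, mod 10).
Second digit: +1 each step, mod 10, so 1, 2, 3, 4, 5, 6 → 7 → 8.
So the next two tokens are 57 and 78.

57 then 78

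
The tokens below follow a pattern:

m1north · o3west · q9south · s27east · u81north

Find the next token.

w243west

Letter: m, o, q, s, u → w (letters move forward 2 places in the alphabet).
Second component — ×3 each step: 1, 3, 9, 27, 81 → 243.
For the direction, repeats north → west → south → east: north, west, south, east, north → west.
Combining the parts gives w243west.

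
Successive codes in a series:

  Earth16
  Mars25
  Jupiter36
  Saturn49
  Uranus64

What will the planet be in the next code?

For the planet, runs through the planets Mercury→Neptune: Earth, Mars, Jupiter, Saturn, Uranus → Neptune.

Neptune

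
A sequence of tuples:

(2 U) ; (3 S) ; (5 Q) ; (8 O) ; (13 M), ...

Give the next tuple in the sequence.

First slot — each term is the sum of the two before it: 2, 3, 5, 8, 13 → 21.
Letter goes U, S, Q, O, M → K (letters move back 2 places in the alphabet).
Putting it together: (21 K).

(21 K)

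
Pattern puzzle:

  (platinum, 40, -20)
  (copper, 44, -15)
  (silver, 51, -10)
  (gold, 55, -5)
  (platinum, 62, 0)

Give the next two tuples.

Metal: repeats platinum → copper → silver → gold, so platinum, copper, silver, gold, platinum → copper → silver.
Second entry: alternating steps +4, +7, +4, +7, …, so 40, 44, 51, 55, 62 → 66 → 73.
Third entry: +5 each step, so -20, -15, -10, -5, 0 → 5 → 10.
Putting the parts together: (copper, 66, 5) and then (silver, 73, 10).

(copper, 66, 5), (silver, 73, 10)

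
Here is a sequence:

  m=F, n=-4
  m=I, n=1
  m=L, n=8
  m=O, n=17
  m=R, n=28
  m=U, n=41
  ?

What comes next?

m=X, n=56

M: F, I, L, O, R, U → X (letters move forward 3 places in the alphabet).
For the n, differences are 5, 7, 9, … (increasing by 2 each time): -4, 1, 8, 17, 28, 41 → 56.
So the next element is m=X, n=56.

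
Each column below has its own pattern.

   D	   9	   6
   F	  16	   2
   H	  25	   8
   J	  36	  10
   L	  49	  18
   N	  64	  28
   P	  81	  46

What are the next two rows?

R  100  74; T  121  120

Letter: D, F, H, J, L, N, P → R → T (letters move forward 2 places in the alphabet).
Second component: perfect squares: 3², 4², 5², …; 9, 16, 25, 36, 49, 64, 81 → 100 → 121.
Third component: 6, 2, 8, 10, 18, 28, 46 → 74 → 120 (each term is the sum of the two before it).
So the next two rows are R  100  74 and T  121  120.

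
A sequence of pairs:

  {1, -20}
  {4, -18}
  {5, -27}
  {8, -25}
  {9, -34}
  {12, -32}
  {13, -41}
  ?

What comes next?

First part — alternating steps +3, +1, +3, +1, …: 1, 4, 5, 8, 9, 12, 13 → 16.
Second part: alternating steps +2, −9, +2, −9, …, so -20, -18, -27, -25, -34, -32, -41 → -39.
So the next pair is {16, -39}.

{16, -39}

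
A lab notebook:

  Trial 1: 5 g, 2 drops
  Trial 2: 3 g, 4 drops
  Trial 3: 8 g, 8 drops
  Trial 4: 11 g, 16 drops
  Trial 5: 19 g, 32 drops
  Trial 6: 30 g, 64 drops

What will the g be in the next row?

G — each term is the sum of the two before it: 5, 3, 8, 11, 19, 30 → 49.
For the drops, ×2 each step: 2, 4, 8, 16, 32, 64 → 128.

49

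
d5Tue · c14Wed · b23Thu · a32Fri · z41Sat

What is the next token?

For the letter, letters move back 1 place in the alphabet, wrapping A→Z: d, c, b, a, z → y.
Second component — +9 each step: 5, 14, 23, 32, 41 → 50.
Day: Tue, Wed, Thu, Fri, Sat → Sun (runs through the weekdays Mon→Sun).
So the next token is y50Sun.

y50Sun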